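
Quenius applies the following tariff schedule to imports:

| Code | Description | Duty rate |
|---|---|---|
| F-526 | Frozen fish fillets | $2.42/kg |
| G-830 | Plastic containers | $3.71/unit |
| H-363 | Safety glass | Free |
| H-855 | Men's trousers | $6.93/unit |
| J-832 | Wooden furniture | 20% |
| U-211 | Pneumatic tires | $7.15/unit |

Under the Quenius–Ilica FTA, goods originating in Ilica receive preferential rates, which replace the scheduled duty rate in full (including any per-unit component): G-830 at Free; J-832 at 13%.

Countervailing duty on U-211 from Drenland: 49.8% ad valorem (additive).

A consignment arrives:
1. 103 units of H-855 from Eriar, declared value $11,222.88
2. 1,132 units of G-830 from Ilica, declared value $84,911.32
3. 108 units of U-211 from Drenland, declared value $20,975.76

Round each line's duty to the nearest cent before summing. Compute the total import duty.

Line 1 (H-855, Eriar, 103 units, $11,222.88):
Base rate for H-855 is $6.93/unit.
Duty = 103 × $6.93 = $713.79.
Line 2 (G-830, Ilica, 1,132 units, $84,911.32):
Base rate for G-830 is $3.71/unit.
Origin Ilica qualifies under the Quenius–Ilica agreement and G-830 is covered: preferential rate Free applies instead.
Duty = $84,911.32 × 0% = $0.00.
Line 3 (U-211, Drenland, 108 units, $20,975.76):
Base rate for U-211 is $7.15/unit.
Additional duty on U-211 from Drenland: +49.8% ad valorem. Applied ad valorem rate = 49.8%.
Duty = $20,975.76 × 49.8% + 108 × $7.15 = $11,218.13.
Total = $713.79 + $0.00 + $11,218.13 = $11,931.92.

$11,931.92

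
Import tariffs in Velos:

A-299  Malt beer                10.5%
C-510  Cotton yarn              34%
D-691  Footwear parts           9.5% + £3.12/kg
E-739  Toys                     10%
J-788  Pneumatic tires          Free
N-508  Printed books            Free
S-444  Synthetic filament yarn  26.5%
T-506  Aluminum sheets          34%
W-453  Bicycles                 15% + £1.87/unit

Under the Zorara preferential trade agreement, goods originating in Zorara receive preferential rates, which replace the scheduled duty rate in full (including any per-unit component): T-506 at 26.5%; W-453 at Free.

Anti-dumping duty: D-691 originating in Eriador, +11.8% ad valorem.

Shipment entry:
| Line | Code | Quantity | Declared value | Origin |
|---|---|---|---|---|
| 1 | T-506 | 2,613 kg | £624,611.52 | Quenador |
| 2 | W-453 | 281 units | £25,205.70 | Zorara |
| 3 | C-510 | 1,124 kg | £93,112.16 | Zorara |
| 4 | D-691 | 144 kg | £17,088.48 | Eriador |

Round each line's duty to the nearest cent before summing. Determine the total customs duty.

£248,115.18

Line 1 (T-506, Quenador, 2,613 kg, £624,611.52):
Base rate for T-506 is 34%.
T-506 has an FTA preferential rate, but origin Quenador is not Zorara; base rate stands.
Duty = £624,611.52 × 34% = £212,367.92.
Line 2 (W-453, Zorara, 281 units, £25,205.70):
Base rate for W-453 is 15% + £1.87/unit.
Origin Zorara qualifies under the Velos–Zorara agreement and W-453 is covered: preferential rate Free applies instead.
Duty = £25,205.70 × 0% = £0.00.
Line 3 (C-510, Zorara, 1,124 kg, £93,112.16):
Base rate for C-510 is 34%.
Origin Zorara is the FTA partner but C-510 is not on the preference list; base rate stands.
Duty = £93,112.16 × 34% = £31,658.13.
Line 4 (D-691, Eriador, 144 kg, £17,088.48):
Base rate for D-691 is 9.5% + £3.12/kg.
Additional duty on D-691 from Eriador: +11.8%. Applied ad valorem rate: 9.5% + 11.8% = 21.3%.
Duty = £17,088.48 × 21.3% + 144 × £3.12 = £4,089.13.
Total = £212,367.92 + £0.00 + £31,658.13 + £4,089.13 = £248,115.18.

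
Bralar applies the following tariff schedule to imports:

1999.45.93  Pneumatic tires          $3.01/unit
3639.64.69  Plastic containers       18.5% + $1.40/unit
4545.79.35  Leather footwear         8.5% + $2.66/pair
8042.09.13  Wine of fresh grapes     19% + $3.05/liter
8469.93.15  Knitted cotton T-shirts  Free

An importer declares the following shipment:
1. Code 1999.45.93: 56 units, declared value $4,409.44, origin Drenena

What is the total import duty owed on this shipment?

$168.56

Line 1 (1999.45.93, Drenena, 56 units, $4,409.44):
Base rate for 1999.45.93 is $3.01/unit.
Duty = 56 × $3.01 = $168.56.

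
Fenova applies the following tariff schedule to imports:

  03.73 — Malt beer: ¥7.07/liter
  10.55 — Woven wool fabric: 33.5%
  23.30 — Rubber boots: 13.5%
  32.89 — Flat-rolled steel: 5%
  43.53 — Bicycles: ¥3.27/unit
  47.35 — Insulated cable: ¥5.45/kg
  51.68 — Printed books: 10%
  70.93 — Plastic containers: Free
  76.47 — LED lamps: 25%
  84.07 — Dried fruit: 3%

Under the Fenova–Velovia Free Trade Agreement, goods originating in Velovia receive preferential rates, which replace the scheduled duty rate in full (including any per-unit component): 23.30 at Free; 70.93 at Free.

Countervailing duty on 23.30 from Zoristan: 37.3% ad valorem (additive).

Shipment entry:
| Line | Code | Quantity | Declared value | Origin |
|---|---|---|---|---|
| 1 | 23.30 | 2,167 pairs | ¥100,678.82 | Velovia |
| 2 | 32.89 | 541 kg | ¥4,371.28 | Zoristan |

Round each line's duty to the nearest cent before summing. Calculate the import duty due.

Line 1 (23.30, Velovia, 2,167 pairs, ¥100,678.82):
Base rate for 23.30 is 13.5%.
Origin Velovia qualifies under the Fenova–Velovia agreement and 23.30 is covered: preferential rate Free applies instead.
The additional-duty order on 23.30 targets Zoristan, not Velovia; it does not apply.
Duty = ¥100,678.82 × 0% = ¥0.00.
Line 2 (32.89, Zoristan, 541 kg, ¥4,371.28):
Base rate for 32.89 is 5%.
Duty = ¥4,371.28 × 5% = ¥218.56.
Total = ¥0.00 + ¥218.56 = ¥218.56.

¥218.56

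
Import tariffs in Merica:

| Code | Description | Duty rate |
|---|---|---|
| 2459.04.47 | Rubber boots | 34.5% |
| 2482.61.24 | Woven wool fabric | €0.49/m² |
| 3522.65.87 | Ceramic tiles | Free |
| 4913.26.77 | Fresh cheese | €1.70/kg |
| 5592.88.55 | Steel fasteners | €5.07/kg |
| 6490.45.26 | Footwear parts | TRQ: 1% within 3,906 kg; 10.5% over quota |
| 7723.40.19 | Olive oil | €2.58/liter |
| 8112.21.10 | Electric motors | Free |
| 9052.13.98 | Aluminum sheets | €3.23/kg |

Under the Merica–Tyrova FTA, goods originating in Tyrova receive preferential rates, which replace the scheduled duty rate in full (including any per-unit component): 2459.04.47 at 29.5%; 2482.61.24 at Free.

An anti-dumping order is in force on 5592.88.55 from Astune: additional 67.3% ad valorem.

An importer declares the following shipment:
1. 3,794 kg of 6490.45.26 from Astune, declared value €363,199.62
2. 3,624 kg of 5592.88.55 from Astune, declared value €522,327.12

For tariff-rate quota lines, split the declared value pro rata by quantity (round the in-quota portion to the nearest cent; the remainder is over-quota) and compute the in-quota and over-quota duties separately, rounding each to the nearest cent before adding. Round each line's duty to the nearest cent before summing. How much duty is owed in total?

Line 1 (6490.45.26, Astune, 3,794 kg, €363,199.62):
Code 6490.45.26 is under a tariff-rate quota (threshold 3,906 kg). Quantity 3,794 kg is within the quota, so the in-quota rate 1% applies to the full value.
Duty = €363,199.62 × 1% = €3,632.00.
Line 2 (5592.88.55, Astune, 3,624 kg, €522,327.12):
Base rate for 5592.88.55 is €5.07/kg.
Additional duty on 5592.88.55 from Astune: +67.3% ad valorem. Applied ad valorem rate = 67.3%.
Duty = €522,327.12 × 67.3% + 3,624 × €5.07 = €369,899.83.
Total = €3,632.00 + €369,899.83 = €373,531.83.

€373,531.83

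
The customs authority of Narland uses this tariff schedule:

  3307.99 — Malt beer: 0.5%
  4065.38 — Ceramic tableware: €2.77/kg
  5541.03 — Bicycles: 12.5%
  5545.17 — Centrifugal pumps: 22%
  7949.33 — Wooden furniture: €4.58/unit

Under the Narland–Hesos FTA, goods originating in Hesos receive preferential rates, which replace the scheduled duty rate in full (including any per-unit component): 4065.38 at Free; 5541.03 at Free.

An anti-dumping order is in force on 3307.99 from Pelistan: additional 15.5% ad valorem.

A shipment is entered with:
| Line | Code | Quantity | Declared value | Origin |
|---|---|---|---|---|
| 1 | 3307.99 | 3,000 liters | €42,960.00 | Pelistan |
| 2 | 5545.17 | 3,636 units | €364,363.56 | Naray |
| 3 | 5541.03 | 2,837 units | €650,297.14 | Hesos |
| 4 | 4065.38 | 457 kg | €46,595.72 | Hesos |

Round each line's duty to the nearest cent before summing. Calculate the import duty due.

€87,033.58

Line 1 (3307.99, Pelistan, 3,000 liters, €42,960.00):
Base rate for 3307.99 is 0.5%.
Additional duty on 3307.99 from Pelistan: +15.5%. Applied ad valorem rate: 0.5% + 15.5% = 16%.
Duty = €42,960.00 × 16% = €6,873.60.
Line 2 (5545.17, Naray, 3,636 units, €364,363.56):
Base rate for 5545.17 is 22%.
Duty = €364,363.56 × 22% = €80,159.98.
Line 3 (5541.03, Hesos, 2,837 units, €650,297.14):
Base rate for 5541.03 is 12.5%.
Origin Hesos qualifies under the Narland–Hesos agreement and 5541.03 is covered: preferential rate Free applies instead.
Duty = €650,297.14 × 0% = €0.00.
Line 4 (4065.38, Hesos, 457 kg, €46,595.72):
Base rate for 4065.38 is €2.77/kg.
Origin Hesos qualifies under the Narland–Hesos agreement and 4065.38 is covered: preferential rate Free applies instead.
Duty = €46,595.72 × 0% = €0.00.
Total = €6,873.60 + €80,159.98 + €0.00 + €0.00 = €87,033.58.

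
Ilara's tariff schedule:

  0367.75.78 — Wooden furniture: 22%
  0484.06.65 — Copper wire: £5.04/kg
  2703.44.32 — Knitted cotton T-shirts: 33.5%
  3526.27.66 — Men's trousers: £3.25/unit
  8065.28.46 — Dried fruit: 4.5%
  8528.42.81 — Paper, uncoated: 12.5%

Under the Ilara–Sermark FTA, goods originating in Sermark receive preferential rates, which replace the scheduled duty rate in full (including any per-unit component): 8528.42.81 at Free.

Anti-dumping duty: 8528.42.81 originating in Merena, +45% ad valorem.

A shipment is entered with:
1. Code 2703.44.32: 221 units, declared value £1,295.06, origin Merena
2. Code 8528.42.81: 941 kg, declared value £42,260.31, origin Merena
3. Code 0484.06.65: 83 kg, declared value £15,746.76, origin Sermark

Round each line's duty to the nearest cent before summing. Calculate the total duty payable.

£25,151.85

Line 1 (2703.44.32, Merena, 221 units, £1,295.06):
Base rate for 2703.44.32 is 33.5%.
Duty = £1,295.06 × 33.5% = £433.85.
Line 2 (8528.42.81, Merena, 941 kg, £42,260.31):
Base rate for 8528.42.81 is 12.5%.
8528.42.81 has an FTA preferential rate, but origin Merena is not Sermark; base rate stands.
Additional duty on 8528.42.81 from Merena: +45%. Applied ad valorem rate: 12.5% + 45% = 57.5%.
Duty = £42,260.31 × 57.5% = £24,299.68.
Line 3 (0484.06.65, Sermark, 83 kg, £15,746.76):
Base rate for 0484.06.65 is £5.04/kg.
Origin Sermark is the FTA partner but 0484.06.65 is not on the preference list; base rate stands.
Duty = 83 × £5.04 = £418.32.
Total = £433.85 + £24,299.68 + £418.32 = £25,151.85.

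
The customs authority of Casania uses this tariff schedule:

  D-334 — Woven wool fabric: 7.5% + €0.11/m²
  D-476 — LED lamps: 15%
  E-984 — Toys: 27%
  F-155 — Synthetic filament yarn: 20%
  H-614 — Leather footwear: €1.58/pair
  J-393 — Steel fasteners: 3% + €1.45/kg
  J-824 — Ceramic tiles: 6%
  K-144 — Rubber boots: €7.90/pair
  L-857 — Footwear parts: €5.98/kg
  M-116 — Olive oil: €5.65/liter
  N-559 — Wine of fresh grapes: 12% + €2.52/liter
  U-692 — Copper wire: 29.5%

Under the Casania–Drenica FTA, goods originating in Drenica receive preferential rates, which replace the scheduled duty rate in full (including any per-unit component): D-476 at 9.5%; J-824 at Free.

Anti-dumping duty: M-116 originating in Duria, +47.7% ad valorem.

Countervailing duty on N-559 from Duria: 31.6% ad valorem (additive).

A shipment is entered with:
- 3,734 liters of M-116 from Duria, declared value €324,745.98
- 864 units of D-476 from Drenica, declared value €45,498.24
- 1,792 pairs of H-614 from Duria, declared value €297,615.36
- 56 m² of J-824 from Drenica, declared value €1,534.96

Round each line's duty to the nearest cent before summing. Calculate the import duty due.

€183,154.62

Line 1 (M-116, Duria, 3,734 liters, €324,745.98):
Base rate for M-116 is €5.65/liter.
Additional duty on M-116 from Duria: +47.7% ad valorem. Applied ad valorem rate = 47.7%.
Duty = €324,745.98 × 47.7% + 3,734 × €5.65 = €176,000.93.
Line 2 (D-476, Drenica, 864 units, €45,498.24):
Base rate for D-476 is 15%.
Origin Drenica qualifies under the Casania–Drenica agreement and D-476 is covered: preferential rate 9.5% applies instead.
Duty = €45,498.24 × 9.5% = €4,322.33.
Line 3 (H-614, Duria, 1,792 pairs, €297,615.36):
Base rate for H-614 is €1.58/pair.
Duty = 1,792 × €1.58 = €2,831.36.
Line 4 (J-824, Drenica, 56 m², €1,534.96):
Base rate for J-824 is 6%.
Origin Drenica qualifies under the Casania–Drenica agreement and J-824 is covered: preferential rate Free applies instead.
Duty = €1,534.96 × 0% = €0.00.
Total = €176,000.93 + €4,322.33 + €2,831.36 + €0.00 = €183,154.62.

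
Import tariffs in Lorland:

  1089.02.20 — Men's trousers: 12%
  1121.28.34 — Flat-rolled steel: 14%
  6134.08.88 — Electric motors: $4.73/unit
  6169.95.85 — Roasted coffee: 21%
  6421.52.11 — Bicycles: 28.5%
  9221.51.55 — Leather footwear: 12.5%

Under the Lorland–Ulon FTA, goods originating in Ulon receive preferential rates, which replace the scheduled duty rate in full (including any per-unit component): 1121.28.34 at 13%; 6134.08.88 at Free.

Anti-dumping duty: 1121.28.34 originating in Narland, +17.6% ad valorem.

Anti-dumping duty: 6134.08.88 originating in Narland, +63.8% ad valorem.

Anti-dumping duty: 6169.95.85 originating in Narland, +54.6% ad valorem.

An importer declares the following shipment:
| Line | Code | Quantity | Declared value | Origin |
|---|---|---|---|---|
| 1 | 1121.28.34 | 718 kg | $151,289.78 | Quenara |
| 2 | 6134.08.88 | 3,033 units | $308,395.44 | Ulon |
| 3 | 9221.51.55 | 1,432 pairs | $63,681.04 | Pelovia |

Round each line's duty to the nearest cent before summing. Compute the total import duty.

Line 1 (1121.28.34, Quenara, 718 kg, $151,289.78):
Base rate for 1121.28.34 is 14%.
1121.28.34 has an FTA preferential rate, but origin Quenara is not Ulon; base rate stands.
The additional-duty order on 1121.28.34 targets Narland, not Quenara; it does not apply.
Duty = $151,289.78 × 14% = $21,180.57.
Line 2 (6134.08.88, Ulon, 3,033 units, $308,395.44):
Base rate for 6134.08.88 is $4.73/unit.
Origin Ulon qualifies under the Lorland–Ulon agreement and 6134.08.88 is covered: preferential rate Free applies instead.
The additional-duty order on 6134.08.88 targets Narland, not Ulon; it does not apply.
Duty = $308,395.44 × 0% = $0.00.
Line 3 (9221.51.55, Pelovia, 1,432 pairs, $63,681.04):
Base rate for 9221.51.55 is 12.5%.
Duty = $63,681.04 × 12.5% = $7,960.13.
Total = $21,180.57 + $0.00 + $7,960.13 = $29,140.70.

$29,140.70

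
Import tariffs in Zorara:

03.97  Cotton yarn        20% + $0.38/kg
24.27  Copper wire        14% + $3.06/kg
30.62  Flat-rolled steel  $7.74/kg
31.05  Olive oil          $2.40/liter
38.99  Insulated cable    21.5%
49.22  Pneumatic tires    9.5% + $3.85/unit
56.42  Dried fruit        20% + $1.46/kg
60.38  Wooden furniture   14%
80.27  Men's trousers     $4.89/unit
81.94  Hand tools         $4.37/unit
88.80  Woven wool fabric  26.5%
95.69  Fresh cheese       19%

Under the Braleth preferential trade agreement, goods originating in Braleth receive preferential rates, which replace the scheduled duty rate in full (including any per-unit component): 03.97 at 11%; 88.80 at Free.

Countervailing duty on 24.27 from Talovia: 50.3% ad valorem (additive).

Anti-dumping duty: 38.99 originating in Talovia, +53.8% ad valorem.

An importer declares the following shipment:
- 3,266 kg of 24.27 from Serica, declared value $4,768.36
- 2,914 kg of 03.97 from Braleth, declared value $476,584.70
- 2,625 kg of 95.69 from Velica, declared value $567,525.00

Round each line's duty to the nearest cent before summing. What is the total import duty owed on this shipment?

Line 1 (24.27, Serica, 3,266 kg, $4,768.36):
Base rate for 24.27 is 14% + $3.06/kg.
The additional-duty order on 24.27 targets Talovia, not Serica; it does not apply.
Duty = $4,768.36 × 14% + 3,266 × $3.06 = $10,661.53.
Line 2 (03.97, Braleth, 2,914 kg, $476,584.70):
Base rate for 03.97 is 20% + $0.38/kg.
Origin Braleth qualifies under the Zorara–Braleth agreement and 03.97 is covered: preferential rate 11% applies instead.
Duty = $476,584.70 × 11% = $52,424.32.
Line 3 (95.69, Velica, 2,625 kg, $567,525.00):
Base rate for 95.69 is 19%.
Duty = $567,525.00 × 19% = $107,829.75.
Total = $10,661.53 + $52,424.32 + $107,829.75 = $170,915.60.

$170,915.60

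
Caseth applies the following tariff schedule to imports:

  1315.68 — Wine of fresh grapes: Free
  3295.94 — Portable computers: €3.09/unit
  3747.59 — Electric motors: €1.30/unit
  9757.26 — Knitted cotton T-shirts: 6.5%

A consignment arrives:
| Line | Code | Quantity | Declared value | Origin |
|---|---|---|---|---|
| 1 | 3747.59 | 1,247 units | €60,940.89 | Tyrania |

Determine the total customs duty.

Line 1 (3747.59, Tyrania, 1,247 units, €60,940.89):
Base rate for 3747.59 is €1.30/unit.
Duty = 1,247 × €1.30 = €1,621.10.

€1,621.10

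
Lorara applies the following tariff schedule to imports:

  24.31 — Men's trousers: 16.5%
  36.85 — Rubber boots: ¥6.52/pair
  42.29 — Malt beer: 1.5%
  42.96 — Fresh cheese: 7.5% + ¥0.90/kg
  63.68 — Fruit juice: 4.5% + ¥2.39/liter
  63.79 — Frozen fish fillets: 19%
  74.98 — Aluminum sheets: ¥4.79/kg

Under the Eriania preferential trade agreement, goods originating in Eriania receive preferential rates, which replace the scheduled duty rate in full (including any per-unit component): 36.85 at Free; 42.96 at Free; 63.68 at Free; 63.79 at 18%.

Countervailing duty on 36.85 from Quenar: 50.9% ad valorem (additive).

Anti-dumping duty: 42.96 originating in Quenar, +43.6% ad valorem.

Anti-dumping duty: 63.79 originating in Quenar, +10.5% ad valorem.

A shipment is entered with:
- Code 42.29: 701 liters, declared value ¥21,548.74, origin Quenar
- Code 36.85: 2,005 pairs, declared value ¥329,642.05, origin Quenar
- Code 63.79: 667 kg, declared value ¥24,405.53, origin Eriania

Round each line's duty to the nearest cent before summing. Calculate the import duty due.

¥185,576.63

Line 1 (42.29, Quenar, 701 liters, ¥21,548.74):
Base rate for 42.29 is 1.5%.
Duty = ¥21,548.74 × 1.5% = ¥323.23.
Line 2 (36.85, Quenar, 2,005 pairs, ¥329,642.05):
Base rate for 36.85 is ¥6.52/pair.
36.85 has an FTA preferential rate, but origin Quenar is not Eriania; base rate stands.
Additional duty on 36.85 from Quenar: +50.9% ad valorem. Applied ad valorem rate = 50.9%.
Duty = ¥329,642.05 × 50.9% + 2,005 × ¥6.52 = ¥180,860.40.
Line 3 (63.79, Eriania, 667 kg, ¥24,405.53):
Base rate for 63.79 is 19%.
Origin Eriania qualifies under the Lorara–Eriania agreement and 63.79 is covered: preferential rate 18% applies instead.
The additional-duty order on 63.79 targets Quenar, not Eriania; it does not apply.
Duty = ¥24,405.53 × 18% = ¥4,393.00.
Total = ¥323.23 + ¥180,860.40 + ¥4,393.00 = ¥185,576.63.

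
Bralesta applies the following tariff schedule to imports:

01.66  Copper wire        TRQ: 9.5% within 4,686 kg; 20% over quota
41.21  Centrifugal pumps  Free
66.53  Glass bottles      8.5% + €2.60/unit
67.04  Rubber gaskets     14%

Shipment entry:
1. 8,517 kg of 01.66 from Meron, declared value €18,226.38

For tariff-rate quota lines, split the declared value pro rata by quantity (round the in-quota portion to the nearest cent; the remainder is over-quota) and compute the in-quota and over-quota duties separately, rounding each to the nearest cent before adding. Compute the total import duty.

Line 1 (01.66, Meron, 8,517 kg, €18,226.38):
Code 01.66 is under a tariff-rate quota (threshold 4,686 kg). In-quota: 4,686 kg at 9.5%; over-quota: 3,831 kg at 20%.
Pro-rata value split: in-quota = €18,226.38 × 4,686/8,517 = €10,028.04; over-quota = €18,226.38 − €10,028.04 = €8,198.34.
In-quota duty = €10,028.04 × 9.5% = €952.66. Over-quota duty = €8,198.34 × 20% = €1,639.67.
Line duty = €952.66 + €1,639.67 = €2,592.33.

€2,592.33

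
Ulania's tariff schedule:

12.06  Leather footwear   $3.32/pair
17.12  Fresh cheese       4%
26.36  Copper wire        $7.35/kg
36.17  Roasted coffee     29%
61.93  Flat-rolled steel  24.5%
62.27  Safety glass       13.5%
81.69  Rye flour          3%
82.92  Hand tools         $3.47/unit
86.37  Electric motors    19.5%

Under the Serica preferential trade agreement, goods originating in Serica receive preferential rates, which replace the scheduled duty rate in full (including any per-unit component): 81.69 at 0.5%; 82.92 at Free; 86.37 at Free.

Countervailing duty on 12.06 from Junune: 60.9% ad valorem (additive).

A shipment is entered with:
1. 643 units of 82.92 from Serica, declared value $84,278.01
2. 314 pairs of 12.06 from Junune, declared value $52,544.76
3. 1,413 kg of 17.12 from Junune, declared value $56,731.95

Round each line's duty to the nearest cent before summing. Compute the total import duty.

Line 1 (82.92, Serica, 643 units, $84,278.01):
Base rate for 82.92 is $3.47/unit.
Origin Serica qualifies under the Ulania–Serica agreement and 82.92 is covered: preferential rate Free applies instead.
Duty = $84,278.01 × 0% = $0.00.
Line 2 (12.06, Junune, 314 pairs, $52,544.76):
Base rate for 12.06 is $3.32/pair.
Additional duty on 12.06 from Junune: +60.9% ad valorem. Applied ad valorem rate = 60.9%.
Duty = $52,544.76 × 60.9% + 314 × $3.32 = $33,042.24.
Line 3 (17.12, Junune, 1,413 kg, $56,731.95):
Base rate for 17.12 is 4%.
Duty = $56,731.95 × 4% = $2,269.28.
Total = $0.00 + $33,042.24 + $2,269.28 = $35,311.52.

$35,311.52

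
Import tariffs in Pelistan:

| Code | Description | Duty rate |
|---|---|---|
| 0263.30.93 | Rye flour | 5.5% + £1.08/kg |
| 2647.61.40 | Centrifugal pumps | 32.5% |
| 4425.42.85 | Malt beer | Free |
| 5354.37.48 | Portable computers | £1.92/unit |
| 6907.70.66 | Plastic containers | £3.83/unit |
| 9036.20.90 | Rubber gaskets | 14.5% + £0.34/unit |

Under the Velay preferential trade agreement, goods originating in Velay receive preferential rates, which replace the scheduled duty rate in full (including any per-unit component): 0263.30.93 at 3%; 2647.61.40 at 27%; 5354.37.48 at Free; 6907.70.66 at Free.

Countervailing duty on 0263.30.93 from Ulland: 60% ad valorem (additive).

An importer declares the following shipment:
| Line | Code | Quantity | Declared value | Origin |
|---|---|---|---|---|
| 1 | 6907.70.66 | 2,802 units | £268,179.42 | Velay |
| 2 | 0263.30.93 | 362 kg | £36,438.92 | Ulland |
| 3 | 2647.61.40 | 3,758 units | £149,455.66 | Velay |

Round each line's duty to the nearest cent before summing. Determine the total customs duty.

Line 1 (6907.70.66, Velay, 2,802 units, £268,179.42):
Base rate for 6907.70.66 is £3.83/unit.
Origin Velay qualifies under the Pelistan–Velay agreement and 6907.70.66 is covered: preferential rate Free applies instead.
Duty = £268,179.42 × 0% = £0.00.
Line 2 (0263.30.93, Ulland, 362 kg, £36,438.92):
Base rate for 0263.30.93 is 5.5% + £1.08/kg.
0263.30.93 has an FTA preferential rate, but origin Ulland is not Velay; base rate stands.
Additional duty on 0263.30.93 from Ulland: +60%. Applied ad valorem rate: 5.5% + 60% = 65.5%.
Duty = £36,438.92 × 65.5% + 362 × £1.08 = £24,258.45.
Line 3 (2647.61.40, Velay, 3,758 units, £149,455.66):
Base rate for 2647.61.40 is 32.5%.
Origin Velay qualifies under the Pelistan–Velay agreement and 2647.61.40 is covered: preferential rate 27% applies instead.
Duty = £149,455.66 × 27% = £40,353.03.
Total = £0.00 + £24,258.45 + £40,353.03 = £64,611.48.

£64,611.48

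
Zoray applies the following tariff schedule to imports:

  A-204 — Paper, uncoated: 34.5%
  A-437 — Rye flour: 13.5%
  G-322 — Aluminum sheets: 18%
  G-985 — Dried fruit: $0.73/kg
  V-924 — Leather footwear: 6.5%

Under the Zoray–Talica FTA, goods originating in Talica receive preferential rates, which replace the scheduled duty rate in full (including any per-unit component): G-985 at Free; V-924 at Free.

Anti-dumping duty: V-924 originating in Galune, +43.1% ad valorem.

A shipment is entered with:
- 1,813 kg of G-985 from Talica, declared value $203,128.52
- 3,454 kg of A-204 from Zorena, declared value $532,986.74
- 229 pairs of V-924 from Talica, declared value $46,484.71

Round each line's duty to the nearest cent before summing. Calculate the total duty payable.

Line 1 (G-985, Talica, 1,813 kg, $203,128.52):
Base rate for G-985 is $0.73/kg.
Origin Talica qualifies under the Zoray–Talica agreement and G-985 is covered: preferential rate Free applies instead.
Duty = $203,128.52 × 0% = $0.00.
Line 2 (A-204, Zorena, 3,454 kg, $532,986.74):
Base rate for A-204 is 34.5%.
Duty = $532,986.74 × 34.5% = $183,880.43.
Line 3 (V-924, Talica, 229 pairs, $46,484.71):
Base rate for V-924 is 6.5%.
Origin Talica qualifies under the Zoray–Talica agreement and V-924 is covered: preferential rate Free applies instead.
The additional-duty order on V-924 targets Galune, not Talica; it does not apply.
Duty = $46,484.71 × 0% = $0.00.
Total = $0.00 + $183,880.43 + $0.00 = $183,880.43.

$183,880.43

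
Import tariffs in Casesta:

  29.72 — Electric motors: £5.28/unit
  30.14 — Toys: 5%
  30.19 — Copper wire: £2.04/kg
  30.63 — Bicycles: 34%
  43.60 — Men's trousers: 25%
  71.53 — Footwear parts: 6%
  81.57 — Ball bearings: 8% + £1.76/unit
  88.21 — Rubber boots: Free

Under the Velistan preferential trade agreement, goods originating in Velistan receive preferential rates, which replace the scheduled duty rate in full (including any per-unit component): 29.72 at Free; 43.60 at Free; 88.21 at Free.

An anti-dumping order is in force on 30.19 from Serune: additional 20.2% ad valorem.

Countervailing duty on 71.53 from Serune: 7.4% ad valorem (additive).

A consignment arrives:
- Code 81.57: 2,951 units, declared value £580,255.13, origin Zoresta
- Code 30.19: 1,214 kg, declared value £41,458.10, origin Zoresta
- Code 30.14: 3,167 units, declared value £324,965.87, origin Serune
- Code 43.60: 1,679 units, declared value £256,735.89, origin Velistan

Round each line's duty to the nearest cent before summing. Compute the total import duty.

£70,339.02

Line 1 (81.57, Zoresta, 2,951 units, £580,255.13):
Base rate for 81.57 is 8% + £1.76/unit.
Duty = £580,255.13 × 8% + 2,951 × £1.76 = £51,614.17.
Line 2 (30.19, Zoresta, 1,214 kg, £41,458.10):
Base rate for 30.19 is £2.04/kg.
The additional-duty order on 30.19 targets Serune, not Zoresta; it does not apply.
Duty = 1,214 × £2.04 = £2,476.56.
Line 3 (30.14, Serune, 3,167 units, £324,965.87):
Base rate for 30.14 is 5%.
Duty = £324,965.87 × 5% = £16,248.29.
Line 4 (43.60, Velistan, 1,679 units, £256,735.89):
Base rate for 43.60 is 25%.
Origin Velistan qualifies under the Casesta–Velistan agreement and 43.60 is covered: preferential rate Free applies instead.
Duty = £256,735.89 × 0% = £0.00.
Total = £51,614.17 + £2,476.56 + £16,248.29 + £0.00 = £70,339.02.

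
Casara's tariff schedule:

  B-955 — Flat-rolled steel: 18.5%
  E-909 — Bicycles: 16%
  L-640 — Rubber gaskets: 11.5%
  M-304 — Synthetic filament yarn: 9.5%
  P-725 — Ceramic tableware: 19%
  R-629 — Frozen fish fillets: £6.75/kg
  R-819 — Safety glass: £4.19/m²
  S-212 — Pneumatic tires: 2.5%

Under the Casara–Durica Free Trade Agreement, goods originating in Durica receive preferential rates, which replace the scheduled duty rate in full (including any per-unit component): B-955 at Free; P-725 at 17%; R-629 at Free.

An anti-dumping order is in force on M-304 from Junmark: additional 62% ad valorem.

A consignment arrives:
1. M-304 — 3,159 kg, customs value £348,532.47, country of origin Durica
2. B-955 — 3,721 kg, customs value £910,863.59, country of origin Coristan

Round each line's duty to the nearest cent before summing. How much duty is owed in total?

Line 1 (M-304, Durica, 3,159 kg, £348,532.47):
Base rate for M-304 is 9.5%.
Origin Durica is the FTA partner but M-304 is not on the preference list; base rate stands.
The additional-duty order on M-304 targets Junmark, not Durica; it does not apply.
Duty = £348,532.47 × 9.5% = £33,110.58.
Line 2 (B-955, Coristan, 3,721 kg, £910,863.59):
Base rate for B-955 is 18.5%.
B-955 has an FTA preferential rate, but origin Coristan is not Durica; base rate stands.
Duty = £910,863.59 × 18.5% = £168,509.76.
Total = £33,110.58 + £168,509.76 = £201,620.34.

£201,620.34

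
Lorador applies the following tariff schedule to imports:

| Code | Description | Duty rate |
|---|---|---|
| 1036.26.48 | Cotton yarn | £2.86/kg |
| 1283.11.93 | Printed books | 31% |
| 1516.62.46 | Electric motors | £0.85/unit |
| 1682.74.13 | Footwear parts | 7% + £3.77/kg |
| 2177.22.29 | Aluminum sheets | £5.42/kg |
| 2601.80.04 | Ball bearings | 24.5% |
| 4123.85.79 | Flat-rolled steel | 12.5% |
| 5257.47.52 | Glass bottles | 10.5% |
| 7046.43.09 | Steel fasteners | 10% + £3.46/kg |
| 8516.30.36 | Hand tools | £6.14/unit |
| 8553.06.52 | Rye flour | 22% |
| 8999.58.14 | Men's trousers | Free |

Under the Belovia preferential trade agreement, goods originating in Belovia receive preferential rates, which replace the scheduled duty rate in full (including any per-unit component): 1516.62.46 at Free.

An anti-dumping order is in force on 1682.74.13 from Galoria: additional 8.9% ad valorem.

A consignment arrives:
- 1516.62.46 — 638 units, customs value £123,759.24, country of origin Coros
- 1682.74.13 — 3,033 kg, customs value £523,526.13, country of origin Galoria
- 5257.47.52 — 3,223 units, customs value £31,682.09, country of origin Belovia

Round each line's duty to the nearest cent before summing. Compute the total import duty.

£98,543.98

Line 1 (1516.62.46, Coros, 638 units, £123,759.24):
Base rate for 1516.62.46 is £0.85/unit.
1516.62.46 has an FTA preferential rate, but origin Coros is not Belovia; base rate stands.
Duty = 638 × £0.85 = £542.30.
Line 2 (1682.74.13, Galoria, 3,033 kg, £523,526.13):
Base rate for 1682.74.13 is 7% + £3.77/kg.
Additional duty on 1682.74.13 from Galoria: +8.9%. Applied ad valorem rate: 7% + 8.9% = 15.9%.
Duty = £523,526.13 × 15.9% + 3,033 × £3.77 = £94,675.06.
Line 3 (5257.47.52, Belovia, 3,223 units, £31,682.09):
Base rate for 5257.47.52 is 10.5%.
Origin Belovia is the FTA partner but 5257.47.52 is not on the preference list; base rate stands.
Duty = £31,682.09 × 10.5% = £3,326.62.
Total = £542.30 + £94,675.06 + £3,326.62 = £98,543.98.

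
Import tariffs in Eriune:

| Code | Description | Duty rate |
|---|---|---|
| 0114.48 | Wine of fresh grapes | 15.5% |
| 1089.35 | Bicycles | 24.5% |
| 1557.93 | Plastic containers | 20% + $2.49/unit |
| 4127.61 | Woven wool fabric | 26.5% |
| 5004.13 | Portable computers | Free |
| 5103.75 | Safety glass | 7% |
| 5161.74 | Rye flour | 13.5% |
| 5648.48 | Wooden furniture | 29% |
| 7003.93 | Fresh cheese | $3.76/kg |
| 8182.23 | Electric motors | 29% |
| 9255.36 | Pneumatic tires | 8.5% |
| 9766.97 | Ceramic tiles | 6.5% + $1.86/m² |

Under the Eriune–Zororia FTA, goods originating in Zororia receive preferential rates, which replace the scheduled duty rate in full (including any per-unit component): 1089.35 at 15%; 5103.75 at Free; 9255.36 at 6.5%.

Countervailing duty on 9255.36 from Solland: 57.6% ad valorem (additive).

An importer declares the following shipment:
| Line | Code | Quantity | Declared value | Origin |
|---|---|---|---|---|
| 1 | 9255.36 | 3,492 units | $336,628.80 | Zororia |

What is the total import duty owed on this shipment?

Line 1 (9255.36, Zororia, 3,492 units, $336,628.80):
Base rate for 9255.36 is 8.5%.
Origin Zororia qualifies under the Eriune–Zororia agreement and 9255.36 is covered: preferential rate 6.5% applies instead.
The additional-duty order on 9255.36 targets Solland, not Zororia; it does not apply.
Duty = $336,628.80 × 6.5% = $21,880.87.

$21,880.87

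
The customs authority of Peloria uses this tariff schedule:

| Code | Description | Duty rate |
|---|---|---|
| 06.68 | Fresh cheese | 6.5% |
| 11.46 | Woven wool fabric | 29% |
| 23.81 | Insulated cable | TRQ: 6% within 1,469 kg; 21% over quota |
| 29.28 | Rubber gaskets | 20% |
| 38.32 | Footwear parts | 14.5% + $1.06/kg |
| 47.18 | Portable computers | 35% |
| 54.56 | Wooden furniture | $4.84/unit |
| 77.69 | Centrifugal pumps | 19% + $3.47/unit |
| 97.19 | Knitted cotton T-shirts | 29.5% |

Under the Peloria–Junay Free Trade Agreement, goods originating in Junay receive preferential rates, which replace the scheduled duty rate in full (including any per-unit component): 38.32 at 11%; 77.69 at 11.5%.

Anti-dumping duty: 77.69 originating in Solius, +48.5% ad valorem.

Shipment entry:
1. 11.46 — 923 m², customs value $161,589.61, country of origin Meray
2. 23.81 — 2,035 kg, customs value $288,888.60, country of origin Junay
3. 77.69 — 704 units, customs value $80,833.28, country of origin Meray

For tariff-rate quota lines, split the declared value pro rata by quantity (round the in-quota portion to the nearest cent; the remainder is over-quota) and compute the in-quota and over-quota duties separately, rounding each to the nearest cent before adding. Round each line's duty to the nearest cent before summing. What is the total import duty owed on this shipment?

Line 1 (11.46, Meray, 923 m², $161,589.61):
Base rate for 11.46 is 29%.
Duty = $161,589.61 × 29% = $46,860.99.
Line 2 (23.81, Junay, 2,035 kg, $288,888.60):
Code 23.81 is under a tariff-rate quota (threshold 1,469 kg). In-quota: 1,469 kg at 6%; over-quota: 566 kg at 21%.
Pro-rata value split: in-quota = $288,888.60 × 1,469/2,035 = $208,539.24; over-quota = $288,888.60 − $208,539.24 = $80,349.36.
In-quota duty = $208,539.24 × 6% = $12,512.35. Over-quota duty = $80,349.36 × 21% = $16,873.37.
Line duty = $12,512.35 + $16,873.37 = $29,385.72.
Line 3 (77.69, Meray, 704 units, $80,833.28):
Base rate for 77.69 is 19% + $3.47/unit.
77.69 has an FTA preferential rate, but origin Meray is not Junay; base rate stands.
The additional-duty order on 77.69 targets Solius, not Meray; it does not apply.
Duty = $80,833.28 × 19% + 704 × $3.47 = $17,801.20.
Total = $46,860.99 + $29,385.72 + $17,801.20 = $94,047.91.

$94,047.91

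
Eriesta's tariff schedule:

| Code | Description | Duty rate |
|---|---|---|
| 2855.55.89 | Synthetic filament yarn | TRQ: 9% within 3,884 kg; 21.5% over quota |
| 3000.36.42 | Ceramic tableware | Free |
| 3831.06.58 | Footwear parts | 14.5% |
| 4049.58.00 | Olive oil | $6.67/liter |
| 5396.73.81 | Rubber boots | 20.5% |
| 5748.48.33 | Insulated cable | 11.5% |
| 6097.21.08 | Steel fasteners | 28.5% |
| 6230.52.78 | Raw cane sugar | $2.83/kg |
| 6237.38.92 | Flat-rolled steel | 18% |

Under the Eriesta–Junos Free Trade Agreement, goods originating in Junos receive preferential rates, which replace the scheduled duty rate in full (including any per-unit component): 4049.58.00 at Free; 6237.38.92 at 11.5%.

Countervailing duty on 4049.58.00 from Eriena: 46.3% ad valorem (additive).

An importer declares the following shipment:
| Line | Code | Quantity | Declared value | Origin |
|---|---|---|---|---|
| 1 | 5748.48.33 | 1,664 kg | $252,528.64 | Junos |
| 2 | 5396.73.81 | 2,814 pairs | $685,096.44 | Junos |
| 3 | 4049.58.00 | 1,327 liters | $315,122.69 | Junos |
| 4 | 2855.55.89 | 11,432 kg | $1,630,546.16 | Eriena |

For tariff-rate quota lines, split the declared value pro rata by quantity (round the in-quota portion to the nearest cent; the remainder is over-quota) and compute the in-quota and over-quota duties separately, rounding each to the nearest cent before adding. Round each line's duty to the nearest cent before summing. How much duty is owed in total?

Line 1 (5748.48.33, Junos, 1,664 kg, $252,528.64):
Base rate for 5748.48.33 is 11.5%.
Origin Junos is the FTA partner but 5748.48.33 is not on the preference list; base rate stands.
Duty = $252,528.64 × 11.5% = $29,040.79.
Line 2 (5396.73.81, Junos, 2,814 pairs, $685,096.44):
Base rate for 5396.73.81 is 20.5%.
Origin Junos is the FTA partner but 5396.73.81 is not on the preference list; base rate stands.
Duty = $685,096.44 × 20.5% = $140,444.77.
Line 3 (4049.58.00, Junos, 1,327 liters, $315,122.69):
Base rate for 4049.58.00 is $6.67/liter.
Origin Junos qualifies under the Eriesta–Junos agreement and 4049.58.00 is covered: preferential rate Free applies instead.
The additional-duty order on 4049.58.00 targets Eriena, not Junos; it does not apply.
Duty = $315,122.69 × 0% = $0.00.
Line 4 (2855.55.89, Eriena, 11,432 kg, $1,630,546.16):
Code 2855.55.89 is under a tariff-rate quota (threshold 3,884 kg). In-quota: 3,884 kg at 9%; over-quota: 7,548 kg at 21.5%.
Pro-rata value split: in-quota = $1,630,546.16 × 3,884/11,432 = $553,974.92; over-quota = $1,630,546.16 − $553,974.92 = $1,076,571.24.
In-quota duty = $553,974.92 × 9% = $49,857.74. Over-quota duty = $1,076,571.24 × 21.5% = $231,462.82.
Line duty = $49,857.74 + $231,462.82 = $281,320.56.
Total = $29,040.79 + $140,444.77 + $0.00 + $281,320.56 = $450,806.12.

$450,806.12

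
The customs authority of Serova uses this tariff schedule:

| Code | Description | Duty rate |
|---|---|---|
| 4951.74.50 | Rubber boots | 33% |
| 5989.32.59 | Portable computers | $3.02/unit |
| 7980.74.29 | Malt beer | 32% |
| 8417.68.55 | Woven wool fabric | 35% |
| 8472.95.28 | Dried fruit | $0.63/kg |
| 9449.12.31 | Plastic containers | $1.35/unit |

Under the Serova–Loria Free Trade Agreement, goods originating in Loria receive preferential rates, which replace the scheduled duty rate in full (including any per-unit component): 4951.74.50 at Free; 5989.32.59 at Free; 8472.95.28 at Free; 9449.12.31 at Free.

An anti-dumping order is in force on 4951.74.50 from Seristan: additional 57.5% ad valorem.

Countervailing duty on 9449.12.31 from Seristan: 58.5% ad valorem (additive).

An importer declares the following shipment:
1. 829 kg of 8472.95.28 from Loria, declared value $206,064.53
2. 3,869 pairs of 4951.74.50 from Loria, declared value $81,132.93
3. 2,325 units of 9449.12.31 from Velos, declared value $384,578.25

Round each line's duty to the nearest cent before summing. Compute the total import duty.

$3,138.75

Line 1 (8472.95.28, Loria, 829 kg, $206,064.53):
Base rate for 8472.95.28 is $0.63/kg.
Origin Loria qualifies under the Serova–Loria agreement and 8472.95.28 is covered: preferential rate Free applies instead.
Duty = $206,064.53 × 0% = $0.00.
Line 2 (4951.74.50, Loria, 3,869 pairs, $81,132.93):
Base rate for 4951.74.50 is 33%.
Origin Loria qualifies under the Serova–Loria agreement and 4951.74.50 is covered: preferential rate Free applies instead.
The additional-duty order on 4951.74.50 targets Seristan, not Loria; it does not apply.
Duty = $81,132.93 × 0% = $0.00.
Line 3 (9449.12.31, Velos, 2,325 units, $384,578.25):
Base rate for 9449.12.31 is $1.35/unit.
9449.12.31 has an FTA preferential rate, but origin Velos is not Loria; base rate stands.
The additional-duty order on 9449.12.31 targets Seristan, not Velos; it does not apply.
Duty = 2,325 × $1.35 = $3,138.75.
Total = $0.00 + $0.00 + $3,138.75 = $3,138.75.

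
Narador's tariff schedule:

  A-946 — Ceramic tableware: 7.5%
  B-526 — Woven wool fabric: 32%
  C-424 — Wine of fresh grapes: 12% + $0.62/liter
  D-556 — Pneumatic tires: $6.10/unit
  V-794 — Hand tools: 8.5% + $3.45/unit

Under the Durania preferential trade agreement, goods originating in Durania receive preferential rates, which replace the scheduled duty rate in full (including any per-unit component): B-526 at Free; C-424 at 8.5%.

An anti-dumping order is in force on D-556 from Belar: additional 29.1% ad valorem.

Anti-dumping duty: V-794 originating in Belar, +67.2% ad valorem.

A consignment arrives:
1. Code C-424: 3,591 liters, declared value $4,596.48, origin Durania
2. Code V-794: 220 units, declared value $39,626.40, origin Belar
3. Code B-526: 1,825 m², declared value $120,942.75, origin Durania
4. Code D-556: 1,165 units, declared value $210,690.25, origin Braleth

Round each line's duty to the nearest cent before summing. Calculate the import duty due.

Line 1 (C-424, Durania, 3,591 liters, $4,596.48):
Base rate for C-424 is 12% + $0.62/liter.
Origin Durania qualifies under the Narador–Durania agreement and C-424 is covered: preferential rate 8.5% applies instead.
Duty = $4,596.48 × 8.5% = $390.70.
Line 2 (V-794, Belar, 220 units, $39,626.40):
Base rate for V-794 is 8.5% + $3.45/unit.
Additional duty on V-794 from Belar: +67.2%. Applied ad valorem rate: 8.5% + 67.2% = 75.7%.
Duty = $39,626.40 × 75.7% + 220 × $3.45 = $30,756.18.
Line 3 (B-526, Durania, 1,825 m², $120,942.75):
Base rate for B-526 is 32%.
Origin Durania qualifies under the Narador–Durania agreement and B-526 is covered: preferential rate Free applies instead.
Duty = $120,942.75 × 0% = $0.00.
Line 4 (D-556, Braleth, 1,165 units, $210,690.25):
Base rate for D-556 is $6.10/unit.
The additional-duty order on D-556 targets Belar, not Braleth; it does not apply.
Duty = 1,165 × $6.10 = $7,106.50.
Total = $390.70 + $30,756.18 + $0.00 + $7,106.50 = $38,253.38.

$38,253.38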